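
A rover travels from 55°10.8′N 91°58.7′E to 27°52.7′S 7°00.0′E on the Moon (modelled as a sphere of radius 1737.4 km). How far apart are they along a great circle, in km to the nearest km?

3331 km

With latitudes φ₁ = 55.180°, φ₂ = -27.878° and longitude difference Δλ = -84.978°:
cos c = sin φ₁ sin φ₂ + cos φ₁ cos φ₂ cos Δλ = (0.8209)(-0.4676) + (0.5710)(0.8839)(0.0875) = -0.33969,
so c = arccos(-0.33969) = 1.91739 rad.
Distance = R·c = 1737.4 × 1.9174 ≈ 3331 km.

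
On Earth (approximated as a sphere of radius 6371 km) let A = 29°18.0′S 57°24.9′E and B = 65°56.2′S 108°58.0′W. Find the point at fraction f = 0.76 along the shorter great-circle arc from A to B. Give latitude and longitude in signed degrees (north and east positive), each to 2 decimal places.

-84.10°, -65.07°

Central angle δ = 1.4694 rad. Interpolating on the sphere with fraction f = 0.76:
P = [sin((1−f)δ)·A + sin(fδ)·B] / sin δ = 0.3472·A + 0.9033·B in Cartesian coordinates,
giving P = (0.0433, -0.0932, -0.9947), i.e. latitude -84.10°, longitude -65.07°.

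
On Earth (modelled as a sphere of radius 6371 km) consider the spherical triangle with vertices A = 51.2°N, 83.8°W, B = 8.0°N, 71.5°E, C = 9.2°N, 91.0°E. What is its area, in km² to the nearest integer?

22824318 km²

Side lengths (central angles): a = 0.3371, b = 2.0845, c = 2.0435 rad; semiperimeter s = 2.2325.
By l'Huilier's theorem, tan(E/4) = √[tan(s/2) tan((s−a)/2) tan((s−b)/2) tan((s−c)/2)], giving spherical excess E = 0.5623 rad.
Area = E·R² = 0.5623 × (6371)² ≈ 22824318 km².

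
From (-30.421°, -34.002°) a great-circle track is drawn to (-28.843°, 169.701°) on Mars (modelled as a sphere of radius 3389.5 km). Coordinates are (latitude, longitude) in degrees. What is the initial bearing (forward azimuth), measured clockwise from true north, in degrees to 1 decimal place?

203.2°

Δλ = -156.297° = -2.7279 rad.
y = sin Δλ · cos φ₂ = (-0.4020)(0.8759) = -0.3521
x = cos φ₁ sin φ₂ − sin φ₁ cos φ₂ cos Δλ = (0.8623)(-0.4824) − (-0.5063)(0.8759)(-0.9156) = -0.8221
θ = atan2(y, x) = -156.81°; adding 360° gives 203.2°.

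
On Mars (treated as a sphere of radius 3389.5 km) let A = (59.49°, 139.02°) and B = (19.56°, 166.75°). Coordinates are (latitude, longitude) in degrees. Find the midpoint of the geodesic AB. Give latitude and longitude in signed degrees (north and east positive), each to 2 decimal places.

40.28°, 157.12°

The central angle between A and B is δ = 0.7786 rad.
With f = 0.5, the slerp weights are sin((1−f)δ)/sin δ = 0.5404 and sin(fδ)/sin δ = 0.5404.
Weighted sum of the unit vectors: (0.5404)·(-0.3833,0.3329,0.8615) + (0.5404)·(-0.9172,0.2160,0.3348) = (-0.7028, 0.2967, 0.6465).
Converting back: φ = atan2(z, √(x²+y²)) = 40.28°, λ = atan2(y, x) = 157.12°.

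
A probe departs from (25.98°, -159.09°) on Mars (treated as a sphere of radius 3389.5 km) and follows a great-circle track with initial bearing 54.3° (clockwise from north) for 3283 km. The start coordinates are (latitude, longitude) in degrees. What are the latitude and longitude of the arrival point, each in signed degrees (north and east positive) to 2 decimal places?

Angular distance δ = d/R = 3283/3389.5 = 0.96858 rad; initial bearing θ = 0.9477 rad.
sin φ₂ = sin φ₁ cos δ + cos φ₁ sin δ cos θ = (0.4381)(0.5665) + (0.8989)(0.8241)(0.5835) = 0.6804, so φ₂ = 42.88°.
Δλ = atan2(sin θ sin δ cos φ₁, cos δ − sin φ₁ sin φ₂) = atan2(0.6016, 0.2684) = 65.956°.
λ₂ = -159.090° + 65.956° = -93.13°.

42.88°, -93.13°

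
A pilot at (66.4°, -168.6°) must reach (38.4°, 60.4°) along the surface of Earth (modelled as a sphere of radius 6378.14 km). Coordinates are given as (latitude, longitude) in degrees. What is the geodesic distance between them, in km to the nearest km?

Let φ₁ = 1.1589 rad, φ₂ = 0.6702 rad, and Δλ = -2.2864 rad.
Haversine: a = sin²(Δφ/2) + cos φ₁ cos φ₂ sin²(Δλ/2) = 0.0585 + (0.4003)(0.7837)(0.8280) = 0.31832.
Central angle c = 2·arcsin(√a) = 1.19893 rad.
Distance = R·c = 6378.14 × 1.1989 ≈ 7647 km.

7647 km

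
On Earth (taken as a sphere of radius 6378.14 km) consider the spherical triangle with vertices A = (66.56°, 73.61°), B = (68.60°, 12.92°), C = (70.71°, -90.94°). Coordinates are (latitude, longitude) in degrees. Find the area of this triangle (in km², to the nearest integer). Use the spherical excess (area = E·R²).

4491992 km²

Side lengths (central angles): a = 0.5550, b = 0.7388, c = 0.3890 rad; semiperimeter s = 0.8414.
By l'Huilier's theorem, tan(E/4) = √[tan(s/2) tan((s−a)/2) tan((s−b)/2) tan((s−c)/2)], giving spherical excess E = 0.1104 rad.
Area = E·R² = 0.1104 × (6378.14)² ≈ 4491992 km².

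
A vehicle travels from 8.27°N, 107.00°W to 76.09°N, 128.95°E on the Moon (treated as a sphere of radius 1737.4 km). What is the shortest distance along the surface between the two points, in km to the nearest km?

2718 km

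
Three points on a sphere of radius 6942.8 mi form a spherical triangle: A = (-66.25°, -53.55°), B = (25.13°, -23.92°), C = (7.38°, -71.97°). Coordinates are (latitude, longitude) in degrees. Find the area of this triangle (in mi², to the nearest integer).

34418579 mi²

Side lengths (central angles): a = 0.8570, b = 1.3063, c = 1.6426 rad; semiperimeter s = 1.9030.
By l'Huilier's theorem, tan(E/4) = √[tan(s/2) tan((s−a)/2) tan((s−b)/2) tan((s−c)/2)], giving spherical excess E = 0.7140 rad.
Area = E·R² = 0.7140 × (6942.8)² ≈ 34418579 mi².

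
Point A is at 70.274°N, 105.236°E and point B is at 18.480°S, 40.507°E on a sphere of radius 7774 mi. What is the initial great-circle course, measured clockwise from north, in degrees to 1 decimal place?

240.4°

Δλ = -64.729° = -1.1297 rad.
y = sin Δλ · cos φ₂ = (-0.9043)(0.9484) = -0.8577
x = cos φ₁ sin φ₂ − sin φ₁ cos φ₂ cos Δλ = (0.3375)(-0.3170) − (0.9413)(0.9484)(0.4269) = -0.4881
θ = atan2(y, x) = -119.64°; adding 360° gives 240.4°.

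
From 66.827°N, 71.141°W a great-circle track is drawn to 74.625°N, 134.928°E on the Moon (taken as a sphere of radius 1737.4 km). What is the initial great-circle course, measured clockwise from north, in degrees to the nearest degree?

349°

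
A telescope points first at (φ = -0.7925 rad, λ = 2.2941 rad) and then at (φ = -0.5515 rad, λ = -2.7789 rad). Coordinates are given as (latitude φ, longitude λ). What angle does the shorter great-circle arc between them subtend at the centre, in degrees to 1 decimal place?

54.3°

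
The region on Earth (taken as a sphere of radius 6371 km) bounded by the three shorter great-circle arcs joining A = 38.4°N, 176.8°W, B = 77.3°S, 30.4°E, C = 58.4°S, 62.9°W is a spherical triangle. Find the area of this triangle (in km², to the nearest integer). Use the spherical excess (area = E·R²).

Side lengths (central angles): a = 0.6019, b = 2.3398, c = 2.4329 rad; semiperimeter s = 2.6873.
By l'Huilier's theorem, tan(E/4) = √[tan(s/2) tan((s−a)/2) tan((s−b)/2) tan((s−c)/2)], giving spherical excess E = 1.5496 rad.
Area = E·R² = 1.5496 × (6371)² ≈ 62896953 km².

62896953 km²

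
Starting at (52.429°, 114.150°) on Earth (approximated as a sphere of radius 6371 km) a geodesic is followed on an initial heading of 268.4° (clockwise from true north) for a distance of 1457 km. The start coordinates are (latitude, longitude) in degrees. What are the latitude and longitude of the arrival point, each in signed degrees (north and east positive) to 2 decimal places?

50.18°, 93.42°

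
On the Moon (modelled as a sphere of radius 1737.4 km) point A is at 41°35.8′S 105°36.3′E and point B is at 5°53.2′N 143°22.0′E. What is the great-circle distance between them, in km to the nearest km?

1779 km

Let φ₁ = -0.7260 rad, φ₂ = 0.1027 rad, and Δλ = 0.6591 rad.
Haversine: a = sin²(Δφ/2) + cos φ₁ cos φ₂ sin²(Δλ/2) = 0.1621 + (0.7478)(0.9947)(0.1047) = 0.24000.
Central angle c = 2·arcsin(√a) = 1.02394 rad.
Distance = R·c = 1737.4 × 1.0239 ≈ 1779 km.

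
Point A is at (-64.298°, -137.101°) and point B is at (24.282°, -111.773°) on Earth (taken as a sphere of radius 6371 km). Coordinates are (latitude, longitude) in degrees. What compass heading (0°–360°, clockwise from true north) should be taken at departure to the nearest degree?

With φ₁ = -1.1222, φ₂ = 0.4238, Δλ = 0.4421 rad, the forward-azimuth formula gives
θ = atan2( sin Δλ cos φ₂ , cos φ₁ sin φ₂ − sin φ₁ cos φ₂ cos Δλ ) = atan2(0.3900, 0.9207) = 22.95°.
So the initial bearing is 23°.

23°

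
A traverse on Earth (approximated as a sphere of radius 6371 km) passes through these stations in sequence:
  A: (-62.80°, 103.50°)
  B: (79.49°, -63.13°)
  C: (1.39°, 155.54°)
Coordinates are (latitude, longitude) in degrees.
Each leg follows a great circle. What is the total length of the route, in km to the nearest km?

28874 km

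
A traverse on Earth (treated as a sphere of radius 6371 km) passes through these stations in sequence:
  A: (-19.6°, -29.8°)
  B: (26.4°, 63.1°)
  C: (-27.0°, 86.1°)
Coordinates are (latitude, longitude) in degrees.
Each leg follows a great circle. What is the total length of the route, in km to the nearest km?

Leg A→B: central angle 1.7638 rad, distance 11237.4 km.
Leg B→C: central angle 1.0089 rad, distance 6427.8 km.
Total: 11237.4 + 6427.8 ≈ 17665 km.

17665 km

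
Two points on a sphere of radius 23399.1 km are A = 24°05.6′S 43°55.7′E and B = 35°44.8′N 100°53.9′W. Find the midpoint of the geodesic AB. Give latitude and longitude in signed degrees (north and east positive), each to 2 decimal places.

18.37°, -17.99°

Central angle δ = 2.5757 rad. Interpolating on the sphere with fraction f = 0.5:
P = [sin((1−f)δ)·A + sin(fδ)·B] / sin δ = 1.7909·A + 1.7909·B in Cartesian coordinates,
giving P = (0.9026, -0.2931, 0.3152), i.e. latitude 18.37°, longitude -17.99°.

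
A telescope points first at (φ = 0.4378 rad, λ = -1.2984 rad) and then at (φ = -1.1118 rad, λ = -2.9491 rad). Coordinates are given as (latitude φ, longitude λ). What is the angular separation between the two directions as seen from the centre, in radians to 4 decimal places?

1.9956 rad

Let φ₁ = 0.4378 rad, φ₂ = -1.1118 rad, and Δλ = -1.6507 rad.
Haversine: a = sin²(Δφ/2) + cos φ₁ cos φ₂ sin²(Δλ/2) = 0.4894 + (0.9057)(0.4430)(0.5399) = 0.70605.
Central angle c = 2·arcsin(√a) = 1.99555 rad.
So the angular separation is 1.9956 rad.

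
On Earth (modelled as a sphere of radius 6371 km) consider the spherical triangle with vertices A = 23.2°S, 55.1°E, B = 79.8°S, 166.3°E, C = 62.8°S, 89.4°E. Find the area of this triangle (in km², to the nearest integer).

Side lengths (central angles): a = 0.4653, b = 0.7990, c = 1.2357 rad; semiperimeter s = 1.2500.
By l'Huilier's theorem, tan(E/4) = √[tan(s/2) tan((s−a)/2) tan((s−b)/2) tan((s−c)/2)], giving spherical excess E = 0.0884 rad.
Area = E·R² = 0.0884 × (6371)² ≈ 3586896 km².

3586896 km²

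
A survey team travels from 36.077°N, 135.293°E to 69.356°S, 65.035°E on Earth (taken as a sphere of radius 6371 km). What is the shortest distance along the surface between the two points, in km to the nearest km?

With latitudes φ₁ = 36.077°, φ₂ = -69.356° and longitude difference Δλ = -70.258°:
cos c = sin φ₁ sin φ₂ + cos φ₁ cos φ₂ cos Δλ = (0.5889)(-0.9358) + (0.8082)(0.3526)(0.3378) = -0.45481,
so c = arccos(-0.45481) = 2.04295 rad.
Distance = R·c = 6371 × 2.0430 ≈ 13016 km.

13016 km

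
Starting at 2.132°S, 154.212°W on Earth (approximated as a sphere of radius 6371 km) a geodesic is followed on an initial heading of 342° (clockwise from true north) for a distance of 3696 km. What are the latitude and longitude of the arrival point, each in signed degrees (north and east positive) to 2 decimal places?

Angular distance δ = d/R = 3696/6371 = 0.58013 rad; initial bearing θ = 5.9690 rad.
sin φ₂ = sin φ₁ cos δ + cos φ₁ sin δ cos θ = (-0.0372)(0.8364) + (0.9993)(0.5481)(0.9511) = 0.4898, so φ₂ = 29.33°.
Δλ = atan2(sin θ sin δ cos φ₁, cos δ − sin φ₁ sin φ₂) = atan2(-0.1693, 0.8546) = -11.203°.
λ₂ = -154.212° − 11.203° = -165.41°.

29.33°, -165.41°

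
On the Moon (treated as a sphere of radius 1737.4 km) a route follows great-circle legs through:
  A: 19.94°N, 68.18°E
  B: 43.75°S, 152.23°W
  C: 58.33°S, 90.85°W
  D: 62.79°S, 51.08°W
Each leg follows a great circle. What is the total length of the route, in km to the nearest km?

Leg A→B: central angle 2.4232 rad, distance 4210.1 km.
Leg B→C: central angle 0.6916 rad, distance 1201.7 km.
Leg C→D: central angle 0.3440 rad, distance 597.6 km.
Total: 4210.1 + 1201.7 + 597.6 ≈ 6009 km.

6009 km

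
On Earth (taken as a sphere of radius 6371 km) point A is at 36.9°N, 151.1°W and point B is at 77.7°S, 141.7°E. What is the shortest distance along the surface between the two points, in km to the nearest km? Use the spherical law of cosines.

13496 km

In radians: φ₁ = 0.6440, φ₂ = -1.3561, Δλ = -67.200° = -1.1729 rad.
cos c = sin φ₁ sin φ₂ + cos φ₁ cos φ₂ cos Δλ = (0.6004)(-0.9770) + (0.7997)(0.2130)(0.3875) = -0.52062,
so c = arccos(-0.52062) = 2.11838 rad.
Distance = R·c = 6371 × 2.1184 ≈ 13496 km.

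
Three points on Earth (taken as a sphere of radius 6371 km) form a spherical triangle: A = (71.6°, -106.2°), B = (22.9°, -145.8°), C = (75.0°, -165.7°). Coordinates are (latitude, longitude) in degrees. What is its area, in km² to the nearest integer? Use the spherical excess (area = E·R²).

Side lengths (central angles): a = 0.9272, b = 0.2908, c = 0.9357 rad; semiperimeter s = 1.0769.
By l'Huilier's theorem, tan(E/4) = √[tan(s/2) tan((s−a)/2) tan((s−b)/2) tan((s−c)/2)], giving spherical excess E = 0.1449 rad.
Area = E·R² = 0.1449 × (6371)² ≈ 5879604 km².

5879604 km²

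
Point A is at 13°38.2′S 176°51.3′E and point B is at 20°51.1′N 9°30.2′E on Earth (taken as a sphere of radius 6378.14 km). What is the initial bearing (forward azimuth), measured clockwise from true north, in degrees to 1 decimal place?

302.6°

With φ₁ = -0.2380, φ₂ = 0.3639, Δλ = -2.9208 rad, the forward-azimuth formula gives
θ = atan2( sin Δλ cos φ₂ , cos φ₁ sin φ₂ − sin φ₁ cos φ₂ cos Δλ ) = atan2(-0.2046, 0.1309) = -57.38°.
Adding 360° brings this into [0°, 360°): 302.6°.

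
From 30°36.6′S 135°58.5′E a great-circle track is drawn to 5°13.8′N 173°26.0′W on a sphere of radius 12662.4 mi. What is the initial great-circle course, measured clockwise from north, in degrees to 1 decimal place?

62.5°

With φ₁ = -0.5342, φ₂ = 0.0913, Δλ = 0.8830 rad, the forward-azimuth formula gives
θ = atan2( sin Δλ cos φ₂ , cos φ₁ sin φ₂ − sin φ₁ cos φ₂ cos Δλ ) = atan2(0.7694, 0.4004) = 62.51°.
So the initial bearing is 62.5°.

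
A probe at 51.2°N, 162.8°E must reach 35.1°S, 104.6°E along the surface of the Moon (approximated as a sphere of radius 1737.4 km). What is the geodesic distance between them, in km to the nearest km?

With latitudes φ₁ = 51.200°, φ₂ = -35.100° and longitude difference Δλ = -58.200°:
cos c = sin φ₁ sin φ₂ + cos φ₁ cos φ₂ cos Δλ = (0.7793)(-0.5750) + (0.6266)(0.8181)(0.5270) = -0.17798,
so c = arccos(-0.17798) = 1.74973 rad.
Distance = R·c = 1737.4 × 1.7497 ≈ 3040 km.

3040 km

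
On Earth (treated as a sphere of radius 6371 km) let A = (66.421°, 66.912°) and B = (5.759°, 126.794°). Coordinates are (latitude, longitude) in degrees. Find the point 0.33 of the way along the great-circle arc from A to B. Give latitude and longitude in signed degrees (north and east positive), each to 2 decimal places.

49.93°, 101.72°

Central angle δ = 1.2748 rad. Interpolating on the sphere with fraction f = 0.33:
P = [sin((1−f)δ)·A + sin(fδ)·B] / sin δ = 0.7883·A + 0.4270·B in Cartesian coordinates,
giving P = (-0.1308, 0.6302, 0.7653), i.e. latitude 49.93°, longitude 101.72°.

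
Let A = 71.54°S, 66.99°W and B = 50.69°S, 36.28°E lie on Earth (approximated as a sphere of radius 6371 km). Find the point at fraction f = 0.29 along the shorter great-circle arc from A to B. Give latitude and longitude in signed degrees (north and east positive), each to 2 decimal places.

The central angle between A and B is δ = 0.8122 rad.
With f = 0.29, the slerp weights are sin((1−f)δ)/sin δ = 0.7512 and sin(fδ)/sin δ = 0.3215.
Weighted sum of the unit vectors: (0.7512)·(0.1238,-0.2914,-0.9485) + (0.3215)·(0.5107,0.3749,-0.7737) = (0.2572, -0.0984, -0.9613).
Converting back: φ = atan2(z, √(x²+y²)) = -74.02°, λ = atan2(y, x) = -20.94°.

-74.02°, -20.94°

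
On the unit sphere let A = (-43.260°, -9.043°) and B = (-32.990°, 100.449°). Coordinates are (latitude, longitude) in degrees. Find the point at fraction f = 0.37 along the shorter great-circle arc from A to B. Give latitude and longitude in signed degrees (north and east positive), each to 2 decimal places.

Central angle δ = 1.4006 rad. Interpolating on the sphere with fraction f = 0.37:
P = [sin((1−f)δ)·A + sin(fδ)·B] / sin δ = 0.7836·A + 0.5026·B in Cartesian coordinates,
giving P = (0.4871, 0.3249, -0.8107), i.e. latitude -54.16°, longitude 33.70°.

-54.16°, 33.70°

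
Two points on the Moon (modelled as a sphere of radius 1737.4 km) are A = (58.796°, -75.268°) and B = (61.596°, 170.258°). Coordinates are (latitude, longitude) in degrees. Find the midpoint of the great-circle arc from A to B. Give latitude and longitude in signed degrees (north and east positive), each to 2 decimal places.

72.74°, -128.71°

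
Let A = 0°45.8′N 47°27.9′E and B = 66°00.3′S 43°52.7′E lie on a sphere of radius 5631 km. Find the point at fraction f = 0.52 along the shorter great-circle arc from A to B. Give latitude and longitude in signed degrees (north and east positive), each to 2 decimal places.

The central angle between A and B is δ = 1.1662 rad.
With f = 0.52, the slerp weights are sin((1−f)δ)/sin δ = 0.5776 and sin(fδ)/sin δ = 0.6200.
Weighted sum of the unit vectors: (0.5776)·(0.6760,0.7368,0.0133) + (0.6200)·(0.2931,0.2819,-0.9136) = (0.5722, 0.6004, -0.5587).
Converting back: φ = atan2(z, √(x²+y²)) = -33.97°, λ = atan2(y, x) = 46.38°.

-33.97°, 46.38°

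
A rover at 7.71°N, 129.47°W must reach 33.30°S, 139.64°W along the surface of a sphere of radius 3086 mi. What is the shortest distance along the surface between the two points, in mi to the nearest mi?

In radians: φ₁ = 0.1346, φ₂ = -0.5812, Δλ = -10.170° = -0.1775 rad.
Haversine: a = sin²(Δφ/2) + cos φ₁ cos φ₂ sin²(Δλ/2) = 0.1227 + (0.9910)(0.8358)(0.0079) = 0.12921.
Central angle c = 2·arcsin(√a) = 0.73537 rad.
Distance = R·c = 3086 × 0.7354 ≈ 2269 mi.

2269 mi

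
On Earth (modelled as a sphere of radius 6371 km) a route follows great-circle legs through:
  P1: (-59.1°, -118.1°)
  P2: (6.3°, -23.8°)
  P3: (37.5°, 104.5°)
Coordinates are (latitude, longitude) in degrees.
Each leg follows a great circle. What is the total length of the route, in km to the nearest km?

Leg P1→P2: central angle 1.7036 rad, distance 10853.7 km.
Leg P2→P3: central angle 2.0064 rad, distance 12782.6 km.
Total: 10853.7 + 12782.6 ≈ 23636 km.

23636 km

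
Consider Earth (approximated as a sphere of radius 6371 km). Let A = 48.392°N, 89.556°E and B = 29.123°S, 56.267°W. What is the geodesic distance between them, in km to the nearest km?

16406 km

In radians: φ₁ = 0.8446, φ₂ = -0.5083, Δλ = -145.823° = -2.5451 rad.
cos c = sin φ₁ sin φ₂ + cos φ₁ cos φ₂ cos Δλ = (0.7477)(-0.4867) + (0.6640)(0.8736)(-0.8273) = -0.84380,
so c = arccos(-0.84380) = 2.57513 rad.
Distance = R·c = 6371 × 2.5751 ≈ 16406 km.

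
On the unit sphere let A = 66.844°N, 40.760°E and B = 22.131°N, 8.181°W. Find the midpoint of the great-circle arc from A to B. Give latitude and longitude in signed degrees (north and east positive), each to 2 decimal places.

46.71°, 5.87°

Central angle δ = 0.9451 rad. Interpolating on the sphere with fraction f = 0.5:
P = [sin((1−f)δ)·A + sin(fδ)·B] / sin δ = 0.5615·A + 0.5615·B in Cartesian coordinates,
giving P = (0.6821, 0.0702, 0.7279), i.e. latitude 46.71°, longitude 5.87°.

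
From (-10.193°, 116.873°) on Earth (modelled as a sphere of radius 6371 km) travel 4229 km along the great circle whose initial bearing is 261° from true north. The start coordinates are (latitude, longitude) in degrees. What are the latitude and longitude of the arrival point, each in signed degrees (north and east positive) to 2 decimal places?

-13.55°, 78.12°

Angular distance δ = d/R = 4229/6371 = 0.66379 rad; initial bearing θ = 4.5553 rad.
sin φ₂ = sin φ₁ cos δ + cos φ₁ sin δ cos θ = (-0.1770)(0.7877) + (0.9842)(0.6161)(-0.1564) = -0.2342, so φ₂ = -13.55°.
Δλ = atan2(sin θ sin δ cos φ₁, cos δ − sin φ₁ sin φ₂) = atan2(-0.5989, 0.7462) = -38.751°.
λ₂ = 116.873° − 38.751° = 78.12°.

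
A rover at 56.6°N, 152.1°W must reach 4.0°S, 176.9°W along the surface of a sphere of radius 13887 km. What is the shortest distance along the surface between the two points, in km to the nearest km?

With latitudes φ₁ = 56.600°, φ₂ = -4.000° and longitude difference Δλ = -24.800°:
cos c = sin φ₁ sin φ₂ + cos φ₁ cos φ₂ cos Δλ = (0.8348)(-0.0698) + (0.5505)(0.9976)(0.9078) = 0.44026,
so c = arccos(0.44026) = 1.11491 rad.
Distance = R·c = 13887 × 1.1149 ≈ 15483 km.

15483 km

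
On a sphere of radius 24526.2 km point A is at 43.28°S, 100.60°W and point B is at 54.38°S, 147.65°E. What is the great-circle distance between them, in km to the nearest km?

With latitudes φ₁ = -43.280°, φ₂ = -54.380° and longitude difference Δλ = -111.750°:
cos c = sin φ₁ sin φ₂ + cos φ₁ cos φ₂ cos Δλ = (-0.6856)(-0.8129) + (0.7280)(0.5824)(-0.3706) = 0.40018,
so c = arccos(0.40018) = 1.15909 rad.
Distance = R·c = 24526.2 × 1.1591 ≈ 28428 km.

28428 km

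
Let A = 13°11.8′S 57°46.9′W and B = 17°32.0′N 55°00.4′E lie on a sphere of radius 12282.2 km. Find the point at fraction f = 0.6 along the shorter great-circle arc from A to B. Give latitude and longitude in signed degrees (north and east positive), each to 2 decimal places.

7.44°, 8.75°

The central angle between A and B is δ = 2.0135 rad.
With f = 0.6, the slerp weights are sin((1−f)δ)/sin δ = 0.7980 and sin(fδ)/sin δ = 1.0347.
Weighted sum of the unit vectors: (0.7980)·(0.5191,-0.8237,-0.2283) + (1.0347)·(0.5468,0.7812,0.3013) = (0.9800, 0.1509, 0.1295).
Converting back: φ = atan2(z, √(x²+y²)) = 7.44°, λ = atan2(y, x) = 8.75°.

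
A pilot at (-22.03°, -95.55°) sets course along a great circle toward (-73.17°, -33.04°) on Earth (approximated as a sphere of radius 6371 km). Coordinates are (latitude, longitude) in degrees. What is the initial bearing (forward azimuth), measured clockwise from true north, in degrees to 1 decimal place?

With φ₁ = -0.3845, φ₂ = -1.2771, Δλ = 1.0910 rad, the forward-azimuth formula gives
θ = atan2( sin Δλ cos φ₂ , cos φ₁ sin φ₂ − sin φ₁ cos φ₂ cos Δλ ) = atan2(0.2568, -0.8372) = 162.94°.
So the initial bearing is 162.9°.

162.9°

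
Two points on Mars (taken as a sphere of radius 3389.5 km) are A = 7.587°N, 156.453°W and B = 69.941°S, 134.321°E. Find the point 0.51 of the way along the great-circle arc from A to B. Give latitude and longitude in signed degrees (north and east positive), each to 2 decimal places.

-35.71°, -172.96°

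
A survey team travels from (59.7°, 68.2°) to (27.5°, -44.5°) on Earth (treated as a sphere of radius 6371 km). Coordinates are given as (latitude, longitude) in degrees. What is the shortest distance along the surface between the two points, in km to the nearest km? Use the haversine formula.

8555 km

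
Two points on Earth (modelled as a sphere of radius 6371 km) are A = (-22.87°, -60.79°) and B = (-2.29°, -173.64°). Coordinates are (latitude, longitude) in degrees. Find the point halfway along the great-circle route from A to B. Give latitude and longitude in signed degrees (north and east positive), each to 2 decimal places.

Central angle δ = 1.9198 rad. Interpolating on the sphere with fraction f = 0.5:
P = [sin((1−f)δ)·A + sin(fδ)·B] / sin δ = 0.8717·A + 0.8717·B in Cartesian coordinates,
giving P = (-0.4737, -0.7975, -0.3736), i.e. latitude -21.94°, longitude -120.71°.

-21.94°, -120.71°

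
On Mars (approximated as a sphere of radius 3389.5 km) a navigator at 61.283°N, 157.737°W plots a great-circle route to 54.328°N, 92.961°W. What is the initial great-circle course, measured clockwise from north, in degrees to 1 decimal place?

71.9°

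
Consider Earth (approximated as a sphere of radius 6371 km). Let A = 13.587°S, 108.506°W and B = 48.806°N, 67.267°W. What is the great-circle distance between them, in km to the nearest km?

8035 km

With latitudes φ₁ = -13.587°, φ₂ = 48.806° and longitude difference Δλ = 41.239°:
Haversine: a = sin²(Δφ/2) + cos φ₁ cos φ₂ sin²(Δλ/2) = 0.2683 + (0.9720)(0.6586)(0.1240) = 0.34769.
Central angle c = 2·arcsin(√a) = 1.26126 rad.
Distance = R·c = 6371 × 1.2613 ≈ 8035 km.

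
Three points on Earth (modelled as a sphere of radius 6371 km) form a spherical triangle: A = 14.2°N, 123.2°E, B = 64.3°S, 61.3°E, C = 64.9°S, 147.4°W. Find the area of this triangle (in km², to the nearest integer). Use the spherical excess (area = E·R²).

Side lengths (central angles): a = 0.8571, b = 1.7904, c = 1.5938 rad; semiperimeter s = 2.1207.
By l'Huilier's theorem, tan(E/4) = √[tan(s/2) tan((s−a)/2) tan((s−b)/2) tan((s−c)/2)], giving spherical excess E = 0.9511 rad.
Area = E·R² = 0.9511 × (6371)² ≈ 38604605 km².

38604605 km²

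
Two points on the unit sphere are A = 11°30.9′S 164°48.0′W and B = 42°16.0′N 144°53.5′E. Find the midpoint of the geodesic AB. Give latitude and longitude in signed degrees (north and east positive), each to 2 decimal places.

The central angle between A and B is δ = 1.2357 rad.
With f = 0.5, the slerp weights are sin((1−f)δ)/sin δ = 0.6134 and sin(fδ)/sin δ = 0.6134.
Weighted sum of the unit vectors: (0.6134)·(-0.9456,-0.2569,-0.1996) + (0.6134)·(-0.6054,0.4256,0.6726) = (-0.9514, 0.1035, 0.2901).
Converting back: φ = atan2(z, √(x²+y²)) = 16.86°, λ = atan2(y, x) = 173.79°.

16.86°, 173.79°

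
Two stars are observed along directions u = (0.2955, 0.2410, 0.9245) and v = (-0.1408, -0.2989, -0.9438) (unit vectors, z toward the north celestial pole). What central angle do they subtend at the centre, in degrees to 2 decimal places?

170.46°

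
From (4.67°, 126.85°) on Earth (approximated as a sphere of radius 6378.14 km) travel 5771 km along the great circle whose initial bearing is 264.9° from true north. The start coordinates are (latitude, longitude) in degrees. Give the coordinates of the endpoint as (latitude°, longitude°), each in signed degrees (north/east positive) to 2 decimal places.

-1.11°, 75.28°

Angular distance δ = d/R = 5771/6378.14 = 0.90481 rad; initial bearing θ = 4.6234 rad.
sin φ₂ = sin φ₁ cos δ + cos φ₁ sin δ cos θ = (0.0814)(0.6178) + (0.9967)(0.7863)(-0.0889) = -0.0194, so φ₂ = -1.11°.
Δλ = atan2(sin θ sin δ cos φ₁, cos δ − sin φ₁ sin φ₂) = atan2(-0.7806, 0.6194) = -51.568°.
λ₂ = 126.850° − 51.568° = 75.28°.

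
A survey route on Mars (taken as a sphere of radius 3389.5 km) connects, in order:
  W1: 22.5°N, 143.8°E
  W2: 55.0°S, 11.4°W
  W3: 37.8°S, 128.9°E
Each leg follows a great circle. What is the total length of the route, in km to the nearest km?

13239 km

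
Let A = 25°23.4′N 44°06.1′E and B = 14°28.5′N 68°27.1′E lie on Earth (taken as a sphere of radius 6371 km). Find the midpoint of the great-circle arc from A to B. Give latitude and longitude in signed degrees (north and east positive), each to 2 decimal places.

20.35°, 56.70°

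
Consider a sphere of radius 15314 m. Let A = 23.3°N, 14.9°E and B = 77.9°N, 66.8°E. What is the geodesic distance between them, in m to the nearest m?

15938 m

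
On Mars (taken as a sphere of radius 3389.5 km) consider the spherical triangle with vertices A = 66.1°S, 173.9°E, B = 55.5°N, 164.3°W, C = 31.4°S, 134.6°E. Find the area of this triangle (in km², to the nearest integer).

Side lengths (central angles): a = 1.7678, b = 0.7319, c = 2.1417 rad; semiperimeter s = 2.3207.
By l'Huilier's theorem, tan(E/4) = √[tan(s/2) tan((s−a)/2) tan((s−b)/2) tan((s−c)/2)], giving spherical excess E = 0.9575 rad.
Area = E·R² = 0.9575 × (3389.5)² ≈ 11000238 km².

11000238 km²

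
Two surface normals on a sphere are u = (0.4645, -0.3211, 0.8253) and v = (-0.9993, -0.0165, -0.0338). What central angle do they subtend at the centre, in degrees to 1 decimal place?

u·v = -0.4868; |u| = 1.0000, |v| = 1.0000.
cos θ = (u·v)/(|u||v|) = -0.4868, so θ = 119.1°.

119.1°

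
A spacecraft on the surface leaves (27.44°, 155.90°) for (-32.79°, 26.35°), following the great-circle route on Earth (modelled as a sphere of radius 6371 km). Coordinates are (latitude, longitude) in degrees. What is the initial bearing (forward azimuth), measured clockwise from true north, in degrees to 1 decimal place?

Δλ = -129.550° = -2.2611 rad.
y = sin Δλ · cos φ₂ = (-0.7711)(0.8407) = -0.6482
x = cos φ₁ sin φ₂ − sin φ₁ cos φ₂ cos Δλ = (0.8875)(-0.5416) − (0.4608)(0.8407)(-0.6368) = -0.2340
θ = atan2(y, x) = -109.85°; adding 360° gives 250.2°.

250.2°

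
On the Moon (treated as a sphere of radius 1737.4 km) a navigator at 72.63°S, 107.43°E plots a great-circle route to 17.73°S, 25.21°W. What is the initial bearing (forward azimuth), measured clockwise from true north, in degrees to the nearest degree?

With φ₁ = -1.2676, φ₂ = -0.3094, Δλ = -2.3150 rad, the forward-azimuth formula gives
θ = atan2( sin Δλ cos φ₂ , cos φ₁ sin φ₂ − sin φ₁ cos φ₂ cos Δλ ) = atan2(-0.7007, -0.7067) = -135.25°.
Adding 360° brings this into [0°, 360°): 225°.

225°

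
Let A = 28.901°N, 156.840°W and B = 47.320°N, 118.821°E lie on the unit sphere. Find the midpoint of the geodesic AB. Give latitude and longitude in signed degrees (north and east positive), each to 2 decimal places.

Central angle δ = 1.1441 rad. Interpolating on the sphere with fraction f = 0.5:
P = [sin((1−f)δ)·A + sin(fδ)·B] / sin δ = 0.5947·A + 0.5947·B in Cartesian coordinates,
giving P = (-0.6730, 0.1484, 0.7246), i.e. latitude 46.43°, longitude 167.56°.

46.43°, 167.56°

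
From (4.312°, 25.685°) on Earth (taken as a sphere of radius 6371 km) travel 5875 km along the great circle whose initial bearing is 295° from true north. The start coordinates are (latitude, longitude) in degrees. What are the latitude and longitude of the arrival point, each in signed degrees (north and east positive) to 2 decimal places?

22.41°, -25.69°

Angular distance δ = d/R = 5875/6371 = 0.92215 rad; initial bearing θ = 5.1487 rad.
sin φ₂ = sin φ₁ cos δ + cos φ₁ sin δ cos θ = (0.0752)(0.6041) + (0.9972)(0.7969)(0.4226) = 0.3813, so φ₂ = 22.41°.
Δλ = atan2(sin θ sin δ cos φ₁, cos δ − sin φ₁ sin φ₂) = atan2(-0.7202, 0.5754) = -51.375°.
λ₂ = 25.685° − 51.375° = -25.69°.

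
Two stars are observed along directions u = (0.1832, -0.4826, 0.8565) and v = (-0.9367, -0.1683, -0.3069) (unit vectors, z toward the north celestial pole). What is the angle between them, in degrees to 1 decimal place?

110.7°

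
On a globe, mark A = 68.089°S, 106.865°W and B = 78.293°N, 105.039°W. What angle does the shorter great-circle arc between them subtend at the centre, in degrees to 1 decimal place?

In radians: φ₁ = -1.1884, φ₂ = 1.3665, Δλ = 1.826° = 0.0319 rad.
Haversine: a = sin²(Δφ/2) + cos φ₁ cos φ₂ sin²(Δλ/2) = 0.9164 + (0.3732)(0.2029)(0.0003) = 0.91639.
Central angle c = 2·arcsin(√a) = 2.55492 rad.
So the angular separation is 146.4°.

146.4°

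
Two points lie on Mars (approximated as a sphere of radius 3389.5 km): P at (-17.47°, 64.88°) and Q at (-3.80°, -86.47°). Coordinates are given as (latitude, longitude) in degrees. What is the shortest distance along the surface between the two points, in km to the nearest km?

In radians: φ₁ = -0.3049, φ₂ = -0.0663, Δλ = -151.350° = -2.6416 rad.
cos c = sin φ₁ sin φ₂ + cos φ₁ cos φ₂ cos Δλ = (-0.3002)(-0.0663) + (0.9539)(0.9978)(-0.8776) = -0.81535,
so c = arccos(-0.81535) = 2.52413 rad.
Distance = R·c = 3389.5 × 2.5241 ≈ 8556 km.

8556 km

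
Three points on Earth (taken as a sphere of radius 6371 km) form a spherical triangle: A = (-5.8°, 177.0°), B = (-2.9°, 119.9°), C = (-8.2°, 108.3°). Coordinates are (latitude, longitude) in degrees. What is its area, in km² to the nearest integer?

Side lengths (central angles): a = 0.2217, b = 1.1895, c = 0.9946 rad; semiperimeter s = 1.2029.
By l'Huilier's theorem, tan(E/4) = √[tan(s/2) tan((s−a)/2) tan((s−b)/2) tan((s−c)/2)], giving spherical excess E = 0.0640 rad.
Area = E·R² = 0.0640 × (6371)² ≈ 2599660 km².

2599660 km²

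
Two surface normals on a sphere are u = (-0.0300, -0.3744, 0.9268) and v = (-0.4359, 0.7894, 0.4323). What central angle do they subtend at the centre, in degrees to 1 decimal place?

u·v = 0.1182; |u| = 1.0000, |v| = 1.0000.
cos θ = (u·v)/(|u||v|) = 0.1182, so θ = 83.2°.

83.2°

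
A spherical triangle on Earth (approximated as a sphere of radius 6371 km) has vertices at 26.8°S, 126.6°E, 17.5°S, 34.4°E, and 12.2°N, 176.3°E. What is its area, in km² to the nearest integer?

24291632 km²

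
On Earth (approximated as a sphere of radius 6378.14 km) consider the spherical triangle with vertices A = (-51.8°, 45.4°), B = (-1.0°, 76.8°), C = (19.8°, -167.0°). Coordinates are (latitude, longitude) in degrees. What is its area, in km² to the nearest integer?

80279304 km²

Side lengths (central angles): a = 2.0056, b = 2.4302, c = 0.9986 rad; semiperimeter s = 2.7172.
By l'Huilier's theorem, tan(E/4) = √[tan(s/2) tan((s−a)/2) tan((s−b)/2) tan((s−c)/2)], giving spherical excess E = 1.9734 rad.
Area = E·R² = 1.9734 × (6378.14)² ≈ 80279304 km².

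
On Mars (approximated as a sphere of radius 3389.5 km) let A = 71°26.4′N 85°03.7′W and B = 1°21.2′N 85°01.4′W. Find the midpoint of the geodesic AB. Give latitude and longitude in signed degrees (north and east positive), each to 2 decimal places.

36.40°, -85.03°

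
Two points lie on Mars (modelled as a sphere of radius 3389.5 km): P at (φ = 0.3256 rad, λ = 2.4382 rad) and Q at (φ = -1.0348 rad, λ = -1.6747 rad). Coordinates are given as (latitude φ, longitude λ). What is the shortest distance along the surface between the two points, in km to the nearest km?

7290 km

With latitudes φ₁ = 18.656°, φ₂ = -59.290° and longitude difference Δλ = 124.348°:
cos c = sin φ₁ sin φ₂ + cos φ₁ cos φ₂ cos Δλ = (0.3199)(-0.8598) + (0.9475)(0.5107)(-0.5642) = -0.54802,
so c = arccos(-0.54802) = 2.15080 rad.
Distance = R·c = 3389.5 × 2.1508 ≈ 7290 km.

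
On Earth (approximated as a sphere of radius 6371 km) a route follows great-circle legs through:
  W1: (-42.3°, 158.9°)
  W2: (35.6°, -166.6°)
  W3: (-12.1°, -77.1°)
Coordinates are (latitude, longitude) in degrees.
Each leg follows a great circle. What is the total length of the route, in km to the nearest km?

20087 km

Leg W1→W2: central angle 1.4668 rad, distance 9344.7 km.
Leg W2→W3: central angle 1.6861 rad, distance 10742.4 km.
Total: 9344.7 + 10742.4 ≈ 20087 km.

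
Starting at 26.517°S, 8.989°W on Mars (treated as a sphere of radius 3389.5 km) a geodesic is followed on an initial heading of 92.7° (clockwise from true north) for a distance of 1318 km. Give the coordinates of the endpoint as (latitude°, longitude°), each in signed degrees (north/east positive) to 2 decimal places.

-25.41°, 15.80°

Angular distance δ = d/R = 1318/3389.5 = 0.38885 rad; initial bearing θ = 1.6179 rad.
sin φ₂ = sin φ₁ cos δ + cos φ₁ sin δ cos θ = (-0.4465)(0.9253) + (0.8948)(0.3791)(-0.0471) = -0.4291, so φ₂ = -25.41°.
Δλ = atan2(sin θ sin δ cos φ₁, cos δ − sin φ₁ sin φ₂) = atan2(0.3389, 0.7338) = 24.788°.
λ₂ = -8.989° + 24.788° = 15.80°.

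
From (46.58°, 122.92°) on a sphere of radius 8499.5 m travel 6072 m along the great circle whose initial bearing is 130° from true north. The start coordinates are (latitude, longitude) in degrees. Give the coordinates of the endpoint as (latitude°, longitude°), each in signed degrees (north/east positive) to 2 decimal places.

Angular distance δ = d/R = 6072/8499.5 = 0.71439 rad; initial bearing θ = 2.2689 rad.
sin φ₂ = sin φ₁ cos δ + cos φ₁ sin δ cos θ = (0.7263)(0.7555) + (0.6873)(0.6552)(-0.6428) = 0.2593, so φ₂ = 15.03°.
Δλ = atan2(sin θ sin δ cos φ₁, cos δ − sin φ₁ sin φ₂) = atan2(0.3450, 0.5672) = 31.309°.
λ₂ = 122.920° + 31.309° = 154.23°.

15.03°, 154.23°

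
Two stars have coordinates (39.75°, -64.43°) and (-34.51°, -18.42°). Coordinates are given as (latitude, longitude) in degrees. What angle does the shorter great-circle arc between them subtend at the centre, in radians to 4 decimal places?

1.4930 rad

With latitudes φ₁ = 39.750°, φ₂ = -34.510° and longitude difference Δλ = 46.010°:
cos c = sin φ₁ sin φ₂ + cos φ₁ cos φ₂ cos Δλ = (0.6394)(-0.5666) + (0.7688)(0.8240)(0.6945) = 0.07774,
so c = arccos(0.07774) = 1.49297 rad.
So the angular separation is 1.4930 rad.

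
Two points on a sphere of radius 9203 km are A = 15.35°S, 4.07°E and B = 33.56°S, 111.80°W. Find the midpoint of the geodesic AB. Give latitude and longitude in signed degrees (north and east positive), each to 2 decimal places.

-40.39°, -47.23°

The central angle between A and B is δ = 1.7765 rad.
With f = 0.5, the slerp weights are sin((1−f)δ)/sin δ = 0.7927 and sin(fδ)/sin δ = 0.7927.
Weighted sum of the unit vectors: (0.7927)·(0.9619,0.0684,-0.2647) + (0.7927)·(-0.3095,-0.7737,-0.5528) = (0.5172, -0.5591, -0.6480).
Converting back: φ = atan2(z, √(x²+y²)) = -40.39°, λ = atan2(y, x) = -47.23°.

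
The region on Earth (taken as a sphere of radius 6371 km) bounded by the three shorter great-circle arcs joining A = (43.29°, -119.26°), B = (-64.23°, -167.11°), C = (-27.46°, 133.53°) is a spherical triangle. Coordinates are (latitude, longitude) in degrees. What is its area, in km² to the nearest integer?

62314410 km²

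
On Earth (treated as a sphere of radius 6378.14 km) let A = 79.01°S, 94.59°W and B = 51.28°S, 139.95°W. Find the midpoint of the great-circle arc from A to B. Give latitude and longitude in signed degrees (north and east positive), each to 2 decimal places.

-66.35°, -129.82°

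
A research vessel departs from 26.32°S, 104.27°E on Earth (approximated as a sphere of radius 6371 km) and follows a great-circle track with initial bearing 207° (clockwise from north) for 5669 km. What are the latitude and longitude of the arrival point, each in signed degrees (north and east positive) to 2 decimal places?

-64.11°, 50.38°

Angular distance δ = d/R = 5669/6371 = 0.88981 rad; initial bearing θ = 3.6128 rad.
sin φ₂ = sin φ₁ cos δ + cos φ₁ sin δ cos θ = (-0.4434)(0.6296) + (0.8963)(0.7770)(-0.8910) = -0.8996, so φ₂ = -64.11°.
Δλ = atan2(sin θ sin δ cos φ₁, cos δ − sin φ₁ sin φ₂) = atan2(-0.3162, 0.2307) = -53.886°.
λ₂ = 104.270° − 53.886° = 50.38°.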